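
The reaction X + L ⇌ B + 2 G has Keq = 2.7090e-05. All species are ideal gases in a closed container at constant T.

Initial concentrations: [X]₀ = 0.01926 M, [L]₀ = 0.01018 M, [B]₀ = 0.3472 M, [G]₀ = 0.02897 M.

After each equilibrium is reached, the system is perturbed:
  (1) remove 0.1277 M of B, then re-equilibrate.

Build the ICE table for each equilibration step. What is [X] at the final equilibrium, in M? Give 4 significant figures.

[X]_eq = 0.03358 M

Q₀ = 1.486 vs Keq = 2.7090e-05 ⇒ Q>K, reverse
Step 1:
                    X           L           B           G
  Initial     0.01926     0.01018      0.3472     0.02897
  Change      0.01436     0.01436    -0.01436    -0.02871
  Equil       0.03362     0.02454      0.3328  2.5909e-04
  solve Keq expr → x = -0.01436; check Q = 2.7090e-05
Then remove 0.1277 M of B.
Step 2:
                    X           L           B           G
  Initial     0.03362     0.02454      0.2051  2.5909e-04
  Change  -3.5246e-05 -3.5246e-05  3.5246e-05  7.0492e-05
  Equil       0.03358      0.0245      0.2052  3.2958e-04
  solve Keq expr → x = 3.5246e-05; check Q = 2.7090e-05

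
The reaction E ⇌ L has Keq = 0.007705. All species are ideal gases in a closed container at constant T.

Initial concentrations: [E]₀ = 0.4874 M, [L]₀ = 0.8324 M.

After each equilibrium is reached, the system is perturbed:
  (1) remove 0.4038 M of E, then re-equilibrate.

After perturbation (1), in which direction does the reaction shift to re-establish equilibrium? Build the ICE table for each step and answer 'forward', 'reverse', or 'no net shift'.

Direction: reverse

Q₀ = 1.708 vs Keq = 0.007705 ⇒ Q>K, reverse
Step 1:
                  E         L
  I          0.4874    0.8324
  C          0.8223   -0.8223
  E            1.31   0.01009
  solve Keq expr → x = -0.8223; check Q = 0.007705
Then remove 0.4038 M of E.
Step 2:
                  E         L
  I          0.9059   0.01009
  C        0.003087 -0.003087
  E           0.909  0.007004
  solve Keq expr → x = -0.003087; check Q = 0.007705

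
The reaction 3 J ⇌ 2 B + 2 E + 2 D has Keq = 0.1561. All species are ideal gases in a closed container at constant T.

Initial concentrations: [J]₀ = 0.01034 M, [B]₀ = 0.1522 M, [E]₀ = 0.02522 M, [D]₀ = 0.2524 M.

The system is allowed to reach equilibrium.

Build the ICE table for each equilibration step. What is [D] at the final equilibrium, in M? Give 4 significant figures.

Q₀ = 0.8491 vs Keq = 0.1561 ⇒ Q>K, reverse
Step 1:
                   J          B          E          D
  I          0.01034     0.1522    0.02522     0.2524
  C         0.005582  -0.003722  -0.003722  -0.003722
  E          0.01592     0.1485     0.0215     0.2487
  solve Keq expr → x = -0.001861; check Q = 0.1561

[D]_eq = 0.2487 M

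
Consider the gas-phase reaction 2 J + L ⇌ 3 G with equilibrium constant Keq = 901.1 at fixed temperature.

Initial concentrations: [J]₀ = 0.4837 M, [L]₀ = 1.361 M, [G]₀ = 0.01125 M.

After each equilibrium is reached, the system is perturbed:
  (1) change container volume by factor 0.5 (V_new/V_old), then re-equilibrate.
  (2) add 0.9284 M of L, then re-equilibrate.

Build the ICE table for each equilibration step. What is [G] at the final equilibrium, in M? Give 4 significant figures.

[G]_eq = 1.426 M

Q₀ = 4.4714e-06 vs Keq = 901.1 ⇒ Q<K, forward
Step 1:
                    J           L           G
  Initial      0.4837       1.361     0.01125
  Change       -0.465     -0.2325      0.6975
  Equil       0.01871       1.129      0.7087
  solve Keq expr → x = 0.2325; check Q = 901.1
Then change container volume by factor 0.5 (V_new/V_old).
Step 2:
                    J           L           G
  Initial     0.03742       2.257       1.417
  Change            0           0           0
  Equil       0.03742       2.257       1.417
  solve Keq expr → x = 0; check Q = 901.1
Then add 0.9284 M of L.
Step 3:
                    J           L           G
  Initial     0.03742       3.185       1.417
  Change    -0.005626   -0.002813    0.008439
  Equil        0.0318       3.183       1.426
  solve Keq expr → x = 0.002813; check Q = 901.1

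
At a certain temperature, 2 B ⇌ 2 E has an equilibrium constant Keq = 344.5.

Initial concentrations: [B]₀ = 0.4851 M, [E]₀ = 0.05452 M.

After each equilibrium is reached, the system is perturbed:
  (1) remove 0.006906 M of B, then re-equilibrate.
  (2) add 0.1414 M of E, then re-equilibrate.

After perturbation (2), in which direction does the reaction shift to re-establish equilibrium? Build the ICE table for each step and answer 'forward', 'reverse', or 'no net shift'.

Q₀ = 0.01263 vs Keq = 344.5 ⇒ Q<K, forward
Step 1:
                    B           E
  I            0.4851     0.05452
  C           -0.4575      0.4575
  E           0.02759       0.512
  solve Keq expr → x = 0.2288; check Q = 344.5
Then remove 0.006906 M of B.
Step 2:
                    B           E
  I           0.02068       0.512
  C          0.006553   -0.006553
  E           0.02723      0.5055
  solve Keq expr → x = -0.003276; check Q = 344.5
Then add 0.1414 M of E.
Step 3:
                    B           E
  I           0.02723      0.6469
  C          0.007229   -0.007229
  E           0.03446      0.6397
  solve Keq expr → x = -0.003614; check Q = 344.5

Direction: reverse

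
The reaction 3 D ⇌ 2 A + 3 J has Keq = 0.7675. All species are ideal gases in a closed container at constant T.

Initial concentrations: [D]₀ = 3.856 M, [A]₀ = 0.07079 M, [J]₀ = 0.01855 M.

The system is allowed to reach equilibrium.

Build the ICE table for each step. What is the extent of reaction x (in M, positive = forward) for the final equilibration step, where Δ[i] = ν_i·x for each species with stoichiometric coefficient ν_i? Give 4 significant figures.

x = 0.5701 M

Q₀ = 5.5791e-10 vs Keq = 0.7675 ⇒ Q<K, forward
Step 1:
                    D           A           J
  init          3.856     0.07079     0.01855
  Δ             -1.71        1.14        1.71
  eq            2.146       1.211       1.729
  solve Keq expr → x = 0.5701; check Q = 0.7675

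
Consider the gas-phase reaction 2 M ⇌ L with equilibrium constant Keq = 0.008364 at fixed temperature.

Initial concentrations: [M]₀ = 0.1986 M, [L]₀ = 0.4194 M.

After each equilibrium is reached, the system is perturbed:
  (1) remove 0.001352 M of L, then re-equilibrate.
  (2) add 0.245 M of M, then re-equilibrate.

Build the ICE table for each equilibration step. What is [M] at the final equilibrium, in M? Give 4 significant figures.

[M]_eq = 1.253 M

Q₀ = 10.63 vs Keq = 0.008364 ⇒ Q>K, reverse
Step 1:
                   M          L
  init        0.1986     0.4194
  Δ           0.8214    -0.4107
  eq            1.02   0.008702
  solve Keq expr → x = -0.4107; check Q = 0.008364
Then remove 0.001352 M of L.
Step 2:
                   M          L
  init          1.02    0.00735
  Δ        -0.002615   0.001307
  eq           1.017   0.008657
  solve Keq expr → x = 0.001307; check Q = 0.008364
Then add 0.245 M of M.
Step 3:
                   M          L
  init         1.262   0.008657
  Δ        -0.008966   0.004483
  eq           1.253    0.01314
  solve Keq expr → x = 0.004483; check Q = 0.008364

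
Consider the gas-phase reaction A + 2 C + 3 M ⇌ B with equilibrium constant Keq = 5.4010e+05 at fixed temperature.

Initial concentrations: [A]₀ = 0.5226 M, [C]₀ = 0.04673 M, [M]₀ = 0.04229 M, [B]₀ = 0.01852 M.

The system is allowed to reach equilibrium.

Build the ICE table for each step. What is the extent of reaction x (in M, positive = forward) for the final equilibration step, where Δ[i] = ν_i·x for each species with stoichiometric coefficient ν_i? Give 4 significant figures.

Q₀ = 2.1457e+05 vs Keq = 5.4010e+05 ⇒ Q<K, forward
Step 1:
                   A          C          M          B
  init        0.5226    0.04673    0.04229    0.01852
  Δ         -0.00245  -0.004899  -0.007349    0.00245
  eq          0.5202    0.04183    0.03494    0.02097
  solve Keq expr → x = 0.00245; check Q = 5.4010e+05

x = 0.00245 M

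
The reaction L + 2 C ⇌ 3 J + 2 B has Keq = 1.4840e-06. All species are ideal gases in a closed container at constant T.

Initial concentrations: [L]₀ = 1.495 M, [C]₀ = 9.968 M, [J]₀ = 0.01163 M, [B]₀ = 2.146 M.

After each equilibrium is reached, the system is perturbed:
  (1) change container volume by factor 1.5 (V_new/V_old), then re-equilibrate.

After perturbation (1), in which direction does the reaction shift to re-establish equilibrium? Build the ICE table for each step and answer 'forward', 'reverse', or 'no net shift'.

Q₀ = 4.8769e-08 vs Keq = 1.4840e-06 ⇒ Q<K, forward
Step 1:
                  L         C         J         B
  Initial     1.495     9.968   0.01163     2.146
  Change  -0.008131  -0.01626   0.02439   0.01626
  Equil       1.487     9.952   0.03602     2.162
  solve Keq expr → x = 0.008131; check Q = 1.4840e-06
Then change container volume by factor 1.5 (V_new/V_old).
Step 2:
                  L         C         J         B
  Initial    0.9912     6.634   0.02401     1.442
  Change  -0.002447 -0.004894  0.007341  0.004894
  Equil      0.9888      6.63   0.03136     1.446
  solve Keq expr → x = 0.002447; check Q = 1.4840e-06

Direction: forward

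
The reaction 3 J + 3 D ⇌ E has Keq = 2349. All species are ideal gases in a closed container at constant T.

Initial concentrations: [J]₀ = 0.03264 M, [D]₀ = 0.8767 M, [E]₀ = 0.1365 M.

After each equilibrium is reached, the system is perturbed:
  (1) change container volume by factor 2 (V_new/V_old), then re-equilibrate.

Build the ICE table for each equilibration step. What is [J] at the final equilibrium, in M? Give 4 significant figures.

[J]_eq = 0.0591 M

Q₀ = 5825 vs Keq = 2349 ⇒ Q>K, reverse
Step 1:
                    J           D           E
  Initial     0.03264      0.8767      0.1365
  Change      0.01063     0.01063   -0.003543
  Equil       0.04327      0.8873       0.133
  solve Keq expr → x = -0.003543; check Q = 2349
Then change container volume by factor 2 (V_new/V_old).
Step 2:
                    J           D           E
  Initial     0.02164      0.4437     0.06648
  Change      0.03746     0.03746    -0.01249
  Equil        0.0591      0.4811     0.05399
  solve Keq expr → x = -0.01249; check Q = 2349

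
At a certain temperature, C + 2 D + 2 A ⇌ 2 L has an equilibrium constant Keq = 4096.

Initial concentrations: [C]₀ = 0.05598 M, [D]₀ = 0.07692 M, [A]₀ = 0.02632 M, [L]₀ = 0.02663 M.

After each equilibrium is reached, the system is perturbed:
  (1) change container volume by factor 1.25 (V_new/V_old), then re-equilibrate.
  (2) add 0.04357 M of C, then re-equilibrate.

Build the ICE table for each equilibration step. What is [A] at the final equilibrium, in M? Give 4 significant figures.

[A]_eq = 0.01977 M

Q₀ = 3091 vs Keq = 4096 ⇒ Q<K, forward
Step 1:
                    C           D           A           L
  Initial     0.05598     0.07692     0.02632     0.02663
  Change  -7.5475e-04   -0.001509   -0.001509    0.001509
  Equil       0.05523     0.07541     0.02481     0.02814
  solve Keq expr → x = 7.5475e-04; check Q = 4096
Then change container volume by factor 1.25 (V_new/V_old).
Step 2:
                    C           D           A           L
  Initial     0.04418     0.06033     0.01985     0.02251
  Change     0.001439    0.002877    0.002877   -0.002877
  Equil       0.04562     0.06321     0.02273     0.01963
  solve Keq expr → x = -0.001439; check Q = 4096
Then add 0.04357 M of C.
Step 3:
                    C           D           A           L
  Initial     0.08919     0.06321     0.02273     0.01963
  Change    -0.001475   -0.002951   -0.002951    0.002951
  Equil       0.08771     0.06025     0.01977     0.02259
  solve Keq expr → x = 0.001475; check Q = 4096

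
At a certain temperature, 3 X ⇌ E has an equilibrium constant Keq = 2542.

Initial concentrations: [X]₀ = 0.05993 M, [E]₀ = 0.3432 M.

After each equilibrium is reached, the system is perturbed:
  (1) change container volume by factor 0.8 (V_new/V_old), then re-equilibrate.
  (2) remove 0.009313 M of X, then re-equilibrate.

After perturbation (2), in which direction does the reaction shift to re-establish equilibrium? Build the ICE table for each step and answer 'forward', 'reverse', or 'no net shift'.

Q₀ = 1594 vs Keq = 2542 ⇒ Q<K, forward
Step 1:
                  X         E
  I         0.05993    0.3432
  C       -0.008489   0.00283
  E         0.05144     0.346
  solve Keq expr → x = 0.00283; check Q = 2542
Then change container volume by factor 0.8 (V_new/V_old).
Step 2:
                  X         E
  I          0.0643    0.4325
  C       -0.008764  0.002921
  E         0.05554    0.4355
  solve Keq expr → x = 0.002921; check Q = 2542
Then remove 0.009313 M of X.
Step 3:
                  X         E
  I         0.04623    0.4355
  C        0.009183 -0.003061
  E         0.05541    0.4324
  solve Keq expr → x = -0.003061; check Q = 2542

Direction: reverse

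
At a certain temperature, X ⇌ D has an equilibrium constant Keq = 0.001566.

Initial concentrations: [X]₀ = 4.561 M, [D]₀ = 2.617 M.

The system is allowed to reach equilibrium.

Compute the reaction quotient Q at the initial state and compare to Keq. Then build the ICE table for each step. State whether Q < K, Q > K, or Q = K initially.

Q₀ = 0.5738; Q > K (proceeds reverse)

Q₀ = 0.5738 vs Keq = 0.001566 ⇒ Q>K, reverse
Step 1:
                   X          D
  Initial      4.561      2.617
  Change       2.606     -2.606
  Equil        7.167    0.01122
  solve Keq expr → x = -2.606; check Q = 0.001566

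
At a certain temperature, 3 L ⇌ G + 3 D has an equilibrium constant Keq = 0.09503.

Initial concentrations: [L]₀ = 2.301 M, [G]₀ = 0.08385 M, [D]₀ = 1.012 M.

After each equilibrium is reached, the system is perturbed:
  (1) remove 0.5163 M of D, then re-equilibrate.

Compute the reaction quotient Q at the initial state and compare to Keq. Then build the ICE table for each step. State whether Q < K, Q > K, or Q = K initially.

Q₀ = 0.007133 vs Keq = 0.09503 ⇒ Q<K, forward
Step 1:
                   L          G          D
  Initial      2.301    0.08385      1.012
  Change     -0.4126     0.1375     0.4126
  Equil        1.888     0.2214      1.425
  solve Keq expr → x = 0.1375; check Q = 0.09503
Then remove 0.5163 M of D.
Step 2:
                   L          G          D
  Initial      1.888     0.2214     0.9083
  Change     -0.2275    0.07583     0.2275
  Equil        1.661     0.2972      1.136
  solve Keq expr → x = 0.07583; check Q = 0.09503

Q₀ = 0.007133; Q < K (proceeds forward)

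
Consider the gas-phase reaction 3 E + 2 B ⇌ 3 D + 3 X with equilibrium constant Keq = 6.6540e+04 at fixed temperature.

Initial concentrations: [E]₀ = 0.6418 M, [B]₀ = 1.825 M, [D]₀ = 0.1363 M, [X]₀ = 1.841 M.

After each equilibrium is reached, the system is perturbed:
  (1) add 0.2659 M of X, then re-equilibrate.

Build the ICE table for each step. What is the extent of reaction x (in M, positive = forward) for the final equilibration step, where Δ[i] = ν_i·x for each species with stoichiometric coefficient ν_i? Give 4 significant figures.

x = -0.00119 M

Q₀ = 0.01794 vs Keq = 6.6540e+04 ⇒ Q<K, forward
Step 1:
                  E         B         D         X
  Initial    0.6418     1.825    0.1363     1.841
  Change    -0.6063   -0.4042    0.6063    0.6063
  Equil     0.03549     1.421    0.7426     2.447
  solve Keq expr → x = 0.2021; check Q = 6.6540e+04
Then add 0.2659 M of X.
Step 2:
                  E         B         D         X
  Initial   0.03549     1.421    0.7426     2.713
  Change   0.003571  0.002381 -0.003571 -0.003571
  Equil     0.03906     1.423     0.739      2.71
  solve Keq expr → x = -0.00119; check Q = 6.6540e+04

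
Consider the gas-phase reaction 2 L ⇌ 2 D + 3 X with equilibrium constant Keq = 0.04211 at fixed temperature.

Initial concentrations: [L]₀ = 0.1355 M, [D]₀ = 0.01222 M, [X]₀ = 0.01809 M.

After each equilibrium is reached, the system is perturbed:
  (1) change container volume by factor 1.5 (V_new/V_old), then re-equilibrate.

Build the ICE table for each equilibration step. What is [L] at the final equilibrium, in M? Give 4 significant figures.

[L]_eq = 0.01696 M

Q₀ = 4.8148e-08 vs Keq = 0.04211 ⇒ Q<K, forward
Step 1:
                  L         D         X
  init       0.1355   0.01222   0.01809
  Δ        -0.09881   0.09881    0.1482
  eq        0.03669     0.111    0.1663
  solve Keq expr → x = 0.0494; check Q = 0.04211
Then change container volume by factor 1.5 (V_new/V_old).
Step 2:
                  L         D         X
  init      0.02446   0.07402    0.1109
  Δ       -0.007506  0.007506   0.01126
  eq        0.01696   0.08152    0.1221
  solve Keq expr → x = 0.003753; check Q = 0.04211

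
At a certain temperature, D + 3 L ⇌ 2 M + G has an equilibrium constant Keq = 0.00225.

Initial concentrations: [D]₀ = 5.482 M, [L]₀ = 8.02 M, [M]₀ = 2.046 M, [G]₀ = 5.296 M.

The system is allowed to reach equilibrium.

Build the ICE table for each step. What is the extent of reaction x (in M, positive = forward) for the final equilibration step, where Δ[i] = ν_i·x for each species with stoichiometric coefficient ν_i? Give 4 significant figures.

x = -0.3294 M

Q₀ = 0.00784 vs Keq = 0.00225 ⇒ Q>K, reverse
Step 1:
                  D         L         M         G
  I           5.482      8.02     2.046     5.296
  C          0.3294    0.9881   -0.6588   -0.3294
  E           5.811     9.008     1.387     4.967
  solve Keq expr → x = -0.3294; check Q = 0.00225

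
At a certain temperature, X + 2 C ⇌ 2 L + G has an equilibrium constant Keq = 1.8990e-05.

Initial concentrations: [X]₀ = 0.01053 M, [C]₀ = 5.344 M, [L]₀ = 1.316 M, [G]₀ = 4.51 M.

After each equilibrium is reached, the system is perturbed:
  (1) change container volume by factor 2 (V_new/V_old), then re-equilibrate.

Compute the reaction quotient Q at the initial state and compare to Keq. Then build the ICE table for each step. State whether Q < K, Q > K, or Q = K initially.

Q₀ = 25.97; Q > K (proceeds reverse)

Q₀ = 25.97 vs Keq = 1.8990e-05 ⇒ Q>K, reverse
Step 1:
                   X          C          L          G
  Initial    0.01053      5.344      1.316       4.51
  Change       0.652      1.304     -1.304     -0.652
  Equil       0.6625      6.648    0.01201      3.858
  solve Keq expr → x = -0.652; check Q = 1.8990e-05
Then change container volume by factor 2 (V_new/V_old).
Step 2:
                   X          C          L          G
  Initial     0.3313      3.324   0.006003      1.929
  Change           0          0          0          0
  Equil       0.3313      3.324   0.006003      1.929
  solve Keq expr → x = 0; check Q = 1.8990e-05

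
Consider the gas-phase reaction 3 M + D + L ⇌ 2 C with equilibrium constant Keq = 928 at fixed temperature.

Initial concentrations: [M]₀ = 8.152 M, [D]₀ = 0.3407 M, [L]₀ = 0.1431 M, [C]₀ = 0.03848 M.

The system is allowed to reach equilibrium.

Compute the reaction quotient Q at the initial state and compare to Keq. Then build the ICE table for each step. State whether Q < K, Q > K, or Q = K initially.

Q₀ = 5.6062e-05; Q < K (proceeds forward)

Q₀ = 5.6062e-05 vs Keq = 928 ⇒ Q<K, forward
Step 1:
                  M         D         L         C
  I           8.152    0.3407    0.1431   0.03848
  C         -0.4293   -0.1431   -0.1431    0.2862
  E           7.723    0.1976 1.2481e-06    0.3247
  solve Keq expr → x = 0.1431; check Q = 928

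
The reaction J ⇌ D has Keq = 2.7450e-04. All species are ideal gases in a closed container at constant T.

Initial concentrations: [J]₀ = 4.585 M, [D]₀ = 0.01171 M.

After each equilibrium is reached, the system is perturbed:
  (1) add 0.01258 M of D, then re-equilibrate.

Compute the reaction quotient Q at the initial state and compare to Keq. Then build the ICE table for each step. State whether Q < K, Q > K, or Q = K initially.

Q₀ = 0.002554 vs Keq = 2.7450e-04 ⇒ Q>K, reverse
Step 1:
                   J          D
  I            4.585    0.01171
  C          0.01045   -0.01045
  E            4.595   0.001261
  solve Keq expr → x = -0.01045; check Q = 2.7450e-04
Then add 0.01258 M of D.
Step 2:
                   J          D
  I            4.595    0.01384
  C          0.01258   -0.01258
  E            4.608   0.001265
  solve Keq expr → x = -0.01258; check Q = 2.7450e-04

Q₀ = 0.002554; Q > K (proceeds reverse)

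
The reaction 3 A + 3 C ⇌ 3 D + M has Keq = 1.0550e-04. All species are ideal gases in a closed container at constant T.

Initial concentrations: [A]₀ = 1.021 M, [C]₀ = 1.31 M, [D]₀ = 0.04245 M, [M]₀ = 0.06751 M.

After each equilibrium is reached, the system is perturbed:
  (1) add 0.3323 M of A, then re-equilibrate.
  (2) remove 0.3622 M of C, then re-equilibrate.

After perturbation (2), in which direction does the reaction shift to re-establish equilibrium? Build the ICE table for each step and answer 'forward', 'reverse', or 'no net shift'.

Q₀ = 2.1583e-06 vs Keq = 1.0550e-04 ⇒ Q<K, forward
Step 1:
                  A         C         D         M
  init        1.021      1.31   0.04245   0.06751
  Δ        -0.07836  -0.07836   0.07836   0.02612
  eq         0.9426     1.232    0.1208   0.09363
  solve Keq expr → x = 0.02612; check Q = 1.0550e-04
Then add 0.3323 M of A.
Step 2:
                  A         C         D         M
  init        1.275     1.232    0.1208   0.09363
  Δ        -0.02977  -0.02977   0.02977  0.009924
  eq          1.245     1.202    0.1506    0.1036
  solve Keq expr → x = 0.009924; check Q = 1.0550e-04
Then remove 0.3622 M of C.
Step 3:
                  A         C         D         M
  init        1.245    0.8397    0.1506    0.1036
  Δ         0.03378   0.03378  -0.03378  -0.01126
  eq          1.279    0.8734    0.1168   0.09229
  solve Keq expr → x = -0.01126; check Q = 1.0550e-04

Direction: reverse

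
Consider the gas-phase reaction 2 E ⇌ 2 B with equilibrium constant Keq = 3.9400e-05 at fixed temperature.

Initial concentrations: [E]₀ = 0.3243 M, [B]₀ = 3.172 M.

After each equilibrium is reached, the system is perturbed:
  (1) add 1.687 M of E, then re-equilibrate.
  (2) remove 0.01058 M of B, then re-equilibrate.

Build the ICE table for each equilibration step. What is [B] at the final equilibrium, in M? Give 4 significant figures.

[B]_eq = 0.03227 M

Q₀ = 95.67 vs Keq = 3.9400e-05 ⇒ Q>K, reverse
Step 1:
                   E          B
  init        0.3243      3.172
  Δ             3.15      -3.15
  eq           3.474    0.02181
  solve Keq expr → x = -1.575; check Q = 3.9400e-05
Then add 1.687 M of E.
Step 2:
                   E          B
  init         5.161    0.02181
  Δ         -0.01052    0.01052
  eq           5.151    0.03233
  solve Keq expr → x = 0.005262; check Q = 3.9400e-05
Then remove 0.01058 M of B.
Step 3:
                   E          B
  init         5.151    0.02175
  Δ         -0.01051    0.01051
  eq            5.14    0.03227
  solve Keq expr → x = 0.005257; check Q = 3.9400e-05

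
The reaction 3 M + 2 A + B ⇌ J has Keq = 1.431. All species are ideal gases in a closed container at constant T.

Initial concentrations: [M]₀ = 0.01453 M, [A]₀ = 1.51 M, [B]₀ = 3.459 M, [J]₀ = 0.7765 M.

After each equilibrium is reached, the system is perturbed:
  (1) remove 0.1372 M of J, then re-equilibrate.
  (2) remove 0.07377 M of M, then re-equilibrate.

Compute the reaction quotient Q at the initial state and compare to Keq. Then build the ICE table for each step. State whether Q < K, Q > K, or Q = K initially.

Q₀ = 3.2095e+04 vs Keq = 1.431 ⇒ Q>K, reverse
Step 1:
                  M         A         B         J
  init      0.01453      1.51     3.459    0.7765
  Δ          0.3364    0.2243    0.1121   -0.1121
  eq         0.3509     1.734     3.571    0.6644
  solve Keq expr → x = -0.1121; check Q = 1.431
Then remove 0.1372 M of J.
Step 2:
                  M         A         B         J
  init       0.3509     1.734     3.571    0.5272
  Δ         -0.0224  -0.01493 -0.007467  0.007467
  eq         0.3285     1.719     3.564    0.5346
  solve Keq expr → x = 0.007467; check Q = 1.431
Then remove 0.07377 M of M.
Step 3:
                  M         A         B         J
  init       0.2548     1.719     3.564    0.5346
  Δ         0.06353   0.04235   0.02118  -0.02118
  eq         0.3183     1.762     3.585    0.5135
  solve Keq expr → x = -0.02118; check Q = 1.431

Q₀ = 3.2095e+04; Q > K (proceeds reverse)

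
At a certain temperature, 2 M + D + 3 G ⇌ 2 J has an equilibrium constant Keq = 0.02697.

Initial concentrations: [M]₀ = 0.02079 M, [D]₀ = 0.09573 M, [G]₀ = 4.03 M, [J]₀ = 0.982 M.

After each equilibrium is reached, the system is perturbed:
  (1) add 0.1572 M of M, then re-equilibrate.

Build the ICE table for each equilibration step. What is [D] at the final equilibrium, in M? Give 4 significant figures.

[D]_eq = 0.3087 M

Q₀ = 356.1 vs Keq = 0.02697 ⇒ Q>K, reverse
Step 1:
                    M           D           G           J
  I           0.02079     0.09573        4.03       0.982
  C            0.4833      0.2417       0.725     -0.4833
  E            0.5041      0.3374       4.755      0.4987
  solve Keq expr → x = -0.2417; check Q = 0.02697
Then add 0.1572 M of M.
Step 2:
                    M           D           G           J
  I            0.6613      0.3374       4.755      0.4987
  C          -0.05736    -0.02868    -0.08604     0.05736
  E             0.604      0.3087       4.669       0.556
  solve Keq expr → x = 0.02868; check Q = 0.02697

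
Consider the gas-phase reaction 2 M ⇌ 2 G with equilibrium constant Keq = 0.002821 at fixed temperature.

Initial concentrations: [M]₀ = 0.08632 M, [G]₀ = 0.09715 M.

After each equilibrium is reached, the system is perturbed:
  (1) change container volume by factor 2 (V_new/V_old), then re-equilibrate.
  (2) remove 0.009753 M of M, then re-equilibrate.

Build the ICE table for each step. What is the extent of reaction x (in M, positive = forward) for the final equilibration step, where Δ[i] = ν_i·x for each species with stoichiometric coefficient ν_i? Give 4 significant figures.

x = -2.4594e-04 M

Q₀ = 1.267 vs Keq = 0.002821 ⇒ Q>K, reverse
Step 1:
                    M           G
  init        0.08632     0.09715
  Δ            0.0879     -0.0879
  eq           0.1742    0.009253
  solve Keq expr → x = -0.04395; check Q = 0.002821
Then change container volume by factor 2 (V_new/V_old).
Step 2:
                    M           G
  init        0.08711    0.004627
  Δ                 0           0
  eq          0.08711    0.004627
  solve Keq expr → x = 0; check Q = 0.002821
Then remove 0.009753 M of M.
Step 3:
                    M           G
  init        0.07736    0.004627
  Δ        4.9189e-04 -4.9189e-04
  eq          0.07785    0.004135
  solve Keq expr → x = -2.4594e-04; check Q = 0.002821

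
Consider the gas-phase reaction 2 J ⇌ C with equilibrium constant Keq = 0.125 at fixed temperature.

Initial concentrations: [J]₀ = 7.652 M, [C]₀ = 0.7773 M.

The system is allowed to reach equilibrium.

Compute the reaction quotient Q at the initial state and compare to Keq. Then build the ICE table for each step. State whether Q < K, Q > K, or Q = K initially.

Q₀ = 0.01328; Q < K (proceeds forward)

Q₀ = 0.01328 vs Keq = 0.125 ⇒ Q<K, forward
Step 1:
                   J          C
  Initial      7.652     0.7773
  Change      -3.262      1.631
  Equil         4.39      2.409
  solve Keq expr → x = 1.631; check Q = 0.125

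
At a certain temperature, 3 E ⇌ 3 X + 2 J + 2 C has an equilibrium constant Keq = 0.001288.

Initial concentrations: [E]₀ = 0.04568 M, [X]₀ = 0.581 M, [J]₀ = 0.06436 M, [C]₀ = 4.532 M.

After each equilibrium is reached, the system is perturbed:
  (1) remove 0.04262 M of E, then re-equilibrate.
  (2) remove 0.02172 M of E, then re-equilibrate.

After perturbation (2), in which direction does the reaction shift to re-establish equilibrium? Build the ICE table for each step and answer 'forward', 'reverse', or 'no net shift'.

Q₀ = 175 vs Keq = 0.001288 ⇒ Q>K, reverse
Step 1:
                    E           X           J           C
  I           0.04568       0.581     0.06436       4.532
  C           0.09467    -0.09467    -0.06311    -0.06311
  E            0.1404      0.4863    0.001245       4.469
  solve Keq expr → x = -0.03156; check Q = 0.001288
Then remove 0.04262 M of E.
Step 2:
                    E           X           J           C
  I           0.09773      0.4863    0.001245       4.469
  C        7.6687e-04 -7.6687e-04 -5.1125e-04 -5.1125e-04
  E            0.0985      0.4856  7.3383e-04       4.468
  solve Keq expr → x = -2.5562e-04; check Q = 0.001288
Then remove 0.02172 M of E.
Step 3:
                    E           X           J           C
  I           0.07678      0.4856  7.3383e-04       4.468
  C        3.3737e-04 -3.3737e-04 -2.2492e-04 -2.2492e-04
  E           0.07712      0.4852  5.0891e-04       4.468
  solve Keq expr → x = -1.1246e-04; check Q = 0.001288

Direction: reverse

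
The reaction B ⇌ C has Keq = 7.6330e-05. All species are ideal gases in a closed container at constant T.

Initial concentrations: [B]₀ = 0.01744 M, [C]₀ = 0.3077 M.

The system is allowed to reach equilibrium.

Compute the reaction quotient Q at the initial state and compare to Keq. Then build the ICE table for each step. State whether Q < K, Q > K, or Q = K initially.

Q₀ = 17.64; Q > K (proceeds reverse)

Q₀ = 17.64 vs Keq = 7.6330e-05 ⇒ Q>K, reverse
Step 1:
                   B          C
  Initial    0.01744     0.3077
  Change      0.3077    -0.3077
  Equil       0.3251 2.4816e-05
  solve Keq expr → x = -0.3077; check Q = 7.6330e-05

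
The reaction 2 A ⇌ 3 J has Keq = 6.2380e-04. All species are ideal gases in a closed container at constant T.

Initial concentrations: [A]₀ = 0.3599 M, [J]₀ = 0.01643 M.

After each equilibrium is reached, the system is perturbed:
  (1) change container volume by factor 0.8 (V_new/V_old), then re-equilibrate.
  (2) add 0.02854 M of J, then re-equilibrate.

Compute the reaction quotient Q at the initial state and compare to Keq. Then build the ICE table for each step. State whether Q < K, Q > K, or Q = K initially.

Q₀ = 3.4241e-05 vs Keq = 6.2380e-04 ⇒ Q<K, forward
Step 1:
                  A         J
  Initial    0.3599   0.01643
  Change   -0.01696   0.02543
  Equil      0.3429   0.04186
  solve Keq expr → x = 0.008478; check Q = 6.2380e-04
Then change container volume by factor 0.8 (V_new/V_old).
Step 2:
                  A         J
  Initial    0.4287   0.05233
  Change   0.002381 -0.003571
  Equil      0.4311   0.04876
  solve Keq expr → x = -0.00119; check Q = 6.2380e-04
Then add 0.02854 M of J.
Step 3:
                  A         J
  Initial    0.4311    0.0773
  Change    0.01812  -0.02718
  Equil      0.4492   0.05011
  solve Keq expr → x = -0.009061; check Q = 6.2380e-04

Q₀ = 3.4241e-05; Q < K (proceeds forward)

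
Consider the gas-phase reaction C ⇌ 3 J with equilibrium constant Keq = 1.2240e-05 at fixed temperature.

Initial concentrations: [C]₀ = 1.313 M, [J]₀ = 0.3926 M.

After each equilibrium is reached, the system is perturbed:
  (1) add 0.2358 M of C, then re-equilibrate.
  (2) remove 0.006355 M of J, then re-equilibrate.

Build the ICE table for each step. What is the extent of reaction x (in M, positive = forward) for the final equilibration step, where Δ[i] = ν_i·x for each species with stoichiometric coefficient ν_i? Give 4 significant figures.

Q₀ = 0.04609 vs Keq = 1.2240e-05 ⇒ Q>K, reverse
Step 1:
                  C         J
  init        1.313    0.3926
  Δ          0.1222   -0.3666
  eq          1.435     0.026
  solve Keq expr → x = -0.1222; check Q = 1.2240e-05
Then add 0.2358 M of C.
Step 2:
                  C         J
  init        1.671     0.026
  Δ       -4.4989e-04   0.00135
  eq          1.671   0.02735
  solve Keq expr → x = 4.4989e-04; check Q = 1.2240e-05
Then remove 0.006355 M of J.
Step 3:
                  C         J
  init        1.671   0.02099
  Δ       -0.002114  0.006343
  eq          1.668   0.02733
  solve Keq expr → x = 0.002114; check Q = 1.2240e-05

x = 0.002114 M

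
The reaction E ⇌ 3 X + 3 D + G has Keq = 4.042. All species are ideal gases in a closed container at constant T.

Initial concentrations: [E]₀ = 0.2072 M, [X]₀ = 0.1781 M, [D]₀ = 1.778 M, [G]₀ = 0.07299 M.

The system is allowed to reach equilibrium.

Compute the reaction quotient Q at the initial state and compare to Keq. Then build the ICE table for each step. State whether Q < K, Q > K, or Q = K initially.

Q₀ = 0.01119; Q < K (proceeds forward)

Q₀ = 0.01119 vs Keq = 4.042 ⇒ Q<K, forward
Step 1:
                    E           X           D           G
  Initial      0.2072      0.1781       1.778     0.07299
  Change      -0.1248      0.3745      0.3745      0.1248
  Equil       0.08237      0.5526       2.153      0.1978
  solve Keq expr → x = 0.1248; check Q = 4.042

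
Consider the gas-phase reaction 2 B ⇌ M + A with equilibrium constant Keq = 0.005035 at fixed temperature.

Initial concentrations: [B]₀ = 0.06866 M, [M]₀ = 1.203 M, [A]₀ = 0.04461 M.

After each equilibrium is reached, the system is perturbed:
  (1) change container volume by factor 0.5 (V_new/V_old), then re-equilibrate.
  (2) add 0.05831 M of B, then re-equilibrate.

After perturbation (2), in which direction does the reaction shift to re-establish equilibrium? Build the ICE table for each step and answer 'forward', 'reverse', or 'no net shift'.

Q₀ = 11.38 vs Keq = 0.005035 ⇒ Q>K, reverse
Step 1:
                    B           M           A
  I           0.06866       1.203     0.04461
  C             0.089     -0.0445     -0.0445
  E            0.1577       1.158  1.0804e-04
  solve Keq expr → x = -0.0445; check Q = 0.005035
Then change container volume by factor 0.5 (V_new/V_old).
Step 2:
                    B           M           A
  I            0.3153       2.317  2.1607e-04
  C                 0           0           0
  E            0.3153       2.317  2.1607e-04
  solve Keq expr → x = 0; check Q = 0.005035
Then add 0.05831 M of B.
Step 3:
                    B           M           A
  I            0.3736       2.317  2.1607e-04
  C       -1.7401e-04  8.7006e-05  8.7006e-05
  E            0.3735       2.317  3.0308e-04
  solve Keq expr → x = 8.7006e-05; check Q = 0.005035

Direction: forward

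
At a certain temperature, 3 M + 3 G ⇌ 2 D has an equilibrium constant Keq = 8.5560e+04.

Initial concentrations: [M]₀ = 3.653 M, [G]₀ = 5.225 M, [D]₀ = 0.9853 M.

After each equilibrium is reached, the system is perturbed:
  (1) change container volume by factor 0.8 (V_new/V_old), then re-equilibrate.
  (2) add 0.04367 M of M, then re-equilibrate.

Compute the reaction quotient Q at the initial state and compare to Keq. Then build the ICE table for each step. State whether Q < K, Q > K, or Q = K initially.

Q₀ = 1.3961e-04 vs Keq = 8.5560e+04 ⇒ Q<K, forward
Step 1:
                    M           G           D
  I             3.653       5.225      0.9853
  C            -3.621      -3.621       2.414
  E           0.03199       1.604       3.399
  solve Keq expr → x = 1.207; check Q = 8.5560e+04
Then change container volume by factor 0.8 (V_new/V_old).
Step 2:
                    M           G           D
  I           0.03998       2.005       4.249
  C          -0.01011    -0.01011    0.006738
  E           0.02988       1.995       4.256
  solve Keq expr → x = 0.003369; check Q = 8.5560e+04
Then add 0.04367 M of M.
Step 3:
                    M           G           D
  I           0.07355       1.995       4.256
  C          -0.04288    -0.04288     0.02858
  E           0.03067       1.952       4.284
  solve Keq expr → x = 0.01429; check Q = 8.5560e+04

Q₀ = 1.3961e-04; Q < K (proceeds forward)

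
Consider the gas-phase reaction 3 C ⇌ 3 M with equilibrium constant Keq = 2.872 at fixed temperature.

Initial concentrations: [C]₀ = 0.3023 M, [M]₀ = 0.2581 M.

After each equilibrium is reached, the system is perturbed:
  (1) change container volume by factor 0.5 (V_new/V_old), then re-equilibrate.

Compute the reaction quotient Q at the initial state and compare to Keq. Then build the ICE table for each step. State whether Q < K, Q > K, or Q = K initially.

Q₀ = 0.6224; Q < K (proceeds forward)

Q₀ = 0.6224 vs Keq = 2.872 ⇒ Q<K, forward
Step 1:
                    C           M
  init         0.3023      0.2581
  Δ          -0.07087     0.07087
  eq           0.2314       0.329
  solve Keq expr → x = 0.02362; check Q = 2.872
Then change container volume by factor 0.5 (V_new/V_old).
Step 2:
                    C           M
  init         0.4629      0.6579
  Δ                 0           0
  eq           0.4629      0.6579
  solve Keq expr → x = 0; check Q = 2.872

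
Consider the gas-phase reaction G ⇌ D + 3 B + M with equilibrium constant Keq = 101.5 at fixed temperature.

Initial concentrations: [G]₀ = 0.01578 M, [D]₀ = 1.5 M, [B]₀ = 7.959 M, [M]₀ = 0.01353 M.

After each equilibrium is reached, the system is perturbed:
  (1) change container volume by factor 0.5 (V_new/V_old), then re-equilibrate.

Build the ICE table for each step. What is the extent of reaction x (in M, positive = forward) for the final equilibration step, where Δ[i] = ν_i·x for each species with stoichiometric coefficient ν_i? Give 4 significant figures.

x = -0.006548 M

Q₀ = 648.4 vs Keq = 101.5 ⇒ Q>K, reverse
Step 1:
                    G           D           B           M
  Initial     0.01578         1.5       7.959     0.01353
  Change      0.01001    -0.01001    -0.03002    -0.01001
  Equil       0.02579        1.49       7.929    0.003524
  solve Keq expr → x = -0.01001; check Q = 101.5
Then change container volume by factor 0.5 (V_new/V_old).
Step 2:
                    G           D           B           M
  Initial     0.05157        2.98       15.86    0.007048
  Change     0.006548   -0.006548    -0.01964   -0.006548
  Equil       0.05812       2.973       15.84  4.9936e-04
  solve Keq expr → x = -0.006548; check Q = 101.5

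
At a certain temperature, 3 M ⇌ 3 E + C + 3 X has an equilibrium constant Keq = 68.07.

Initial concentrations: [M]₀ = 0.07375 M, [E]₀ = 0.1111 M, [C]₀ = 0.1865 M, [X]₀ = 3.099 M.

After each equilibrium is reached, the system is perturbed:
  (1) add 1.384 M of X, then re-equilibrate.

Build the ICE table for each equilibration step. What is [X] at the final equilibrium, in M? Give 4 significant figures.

[X]_eq = 4.485 M

Q₀ = 18.98 vs Keq = 68.07 ⇒ Q<K, forward
Step 1:
                   M          E          C          X
  Initial    0.07375     0.1111     0.1865      3.099
  Change    -0.01723    0.01723   0.005742    0.01723
  Equil      0.05652     0.1283     0.1922      3.116
  solve Keq expr → x = 0.005742; check Q = 68.07
Then add 1.384 M of X.
Step 2:
                   M          E          C          X
  Initial    0.05652     0.1283     0.1922        4.5
  Change     0.01482   -0.01482   -0.00494   -0.01482
  Equil      0.07134     0.1135     0.1873      4.485
  solve Keq expr → x = -0.00494; check Q = 68.07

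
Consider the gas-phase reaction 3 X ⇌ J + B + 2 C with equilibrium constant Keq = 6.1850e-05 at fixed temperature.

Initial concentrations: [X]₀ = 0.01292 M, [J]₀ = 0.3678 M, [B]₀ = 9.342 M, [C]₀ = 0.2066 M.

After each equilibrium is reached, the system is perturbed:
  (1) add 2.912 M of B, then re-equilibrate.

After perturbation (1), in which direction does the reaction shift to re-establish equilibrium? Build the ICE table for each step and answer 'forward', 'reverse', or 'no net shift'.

Direction: reverse

Q₀ = 6.8002e+04 vs Keq = 6.1850e-05 ⇒ Q>K, reverse
Step 1:
                    X           J           B           C
  I           0.01292      0.3678       9.342      0.2066
  C            0.3085     -0.1028     -0.1028     -0.2057
  E            0.3214       0.265       9.239  9.1607e-04
  solve Keq expr → x = -0.1028; check Q = 6.1850e-05
Then add 2.912 M of B.
Step 2:
                    X           J           B           C
  I            0.3214       0.265       12.15  9.1607e-04
  C        1.7480e-04 -5.8266e-05 -5.8266e-05 -1.1653e-04
  E            0.3216      0.2649       12.15  7.9953e-04
  solve Keq expr → x = -5.8266e-05; check Q = 6.1850e-05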